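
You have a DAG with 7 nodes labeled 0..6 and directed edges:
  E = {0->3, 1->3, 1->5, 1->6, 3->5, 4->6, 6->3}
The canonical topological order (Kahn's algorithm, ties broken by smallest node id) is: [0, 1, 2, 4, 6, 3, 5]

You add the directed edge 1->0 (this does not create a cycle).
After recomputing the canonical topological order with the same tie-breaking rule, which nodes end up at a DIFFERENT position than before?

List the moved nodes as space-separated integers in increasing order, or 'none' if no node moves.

Old toposort: [0, 1, 2, 4, 6, 3, 5]
Added edge 1->0
Recompute Kahn (smallest-id tiebreak):
  initial in-degrees: [1, 0, 0, 3, 0, 2, 2]
  ready (indeg=0): [1, 2, 4]
  pop 1: indeg[0]->0; indeg[3]->2; indeg[5]->1; indeg[6]->1 | ready=[0, 2, 4] | order so far=[1]
  pop 0: indeg[3]->1 | ready=[2, 4] | order so far=[1, 0]
  pop 2: no out-edges | ready=[4] | order so far=[1, 0, 2]
  pop 4: indeg[6]->0 | ready=[6] | order so far=[1, 0, 2, 4]
  pop 6: indeg[3]->0 | ready=[3] | order so far=[1, 0, 2, 4, 6]
  pop 3: indeg[5]->0 | ready=[5] | order so far=[1, 0, 2, 4, 6, 3]
  pop 5: no out-edges | ready=[] | order so far=[1, 0, 2, 4, 6, 3, 5]
New canonical toposort: [1, 0, 2, 4, 6, 3, 5]
Compare positions:
  Node 0: index 0 -> 1 (moved)
  Node 1: index 1 -> 0 (moved)
  Node 2: index 2 -> 2 (same)
  Node 3: index 5 -> 5 (same)
  Node 4: index 3 -> 3 (same)
  Node 5: index 6 -> 6 (same)
  Node 6: index 4 -> 4 (same)
Nodes that changed position: 0 1

Answer: 0 1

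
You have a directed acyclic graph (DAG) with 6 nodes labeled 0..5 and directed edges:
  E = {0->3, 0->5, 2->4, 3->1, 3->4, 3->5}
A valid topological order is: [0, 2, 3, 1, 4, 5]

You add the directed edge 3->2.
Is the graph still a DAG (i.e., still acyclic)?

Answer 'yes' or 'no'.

Answer: yes

Derivation:
Given toposort: [0, 2, 3, 1, 4, 5]
Position of 3: index 2; position of 2: index 1
New edge 3->2: backward (u after v in old order)
Backward edge: old toposort is now invalid. Check if this creates a cycle.
Does 2 already reach 3? Reachable from 2: [2, 4]. NO -> still a DAG (reorder needed).
Still a DAG? yes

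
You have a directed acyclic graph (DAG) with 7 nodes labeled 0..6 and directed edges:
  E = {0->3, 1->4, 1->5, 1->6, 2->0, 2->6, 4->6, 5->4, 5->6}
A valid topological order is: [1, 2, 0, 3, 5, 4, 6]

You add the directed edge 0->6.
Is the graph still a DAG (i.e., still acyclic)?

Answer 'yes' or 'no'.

Answer: yes

Derivation:
Given toposort: [1, 2, 0, 3, 5, 4, 6]
Position of 0: index 2; position of 6: index 6
New edge 0->6: forward
Forward edge: respects the existing order. Still a DAG, same toposort still valid.
Still a DAG? yes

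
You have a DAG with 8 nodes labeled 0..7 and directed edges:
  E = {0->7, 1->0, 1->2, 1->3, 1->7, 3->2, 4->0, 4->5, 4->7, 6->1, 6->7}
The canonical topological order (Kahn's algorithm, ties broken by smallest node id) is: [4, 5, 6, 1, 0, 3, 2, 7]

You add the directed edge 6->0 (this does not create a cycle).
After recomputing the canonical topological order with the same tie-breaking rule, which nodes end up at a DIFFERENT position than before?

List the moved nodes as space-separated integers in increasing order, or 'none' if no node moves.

Old toposort: [4, 5, 6, 1, 0, 3, 2, 7]
Added edge 6->0
Recompute Kahn (smallest-id tiebreak):
  initial in-degrees: [3, 1, 2, 1, 0, 1, 0, 4]
  ready (indeg=0): [4, 6]
  pop 4: indeg[0]->2; indeg[5]->0; indeg[7]->3 | ready=[5, 6] | order so far=[4]
  pop 5: no out-edges | ready=[6] | order so far=[4, 5]
  pop 6: indeg[0]->1; indeg[1]->0; indeg[7]->2 | ready=[1] | order so far=[4, 5, 6]
  pop 1: indeg[0]->0; indeg[2]->1; indeg[3]->0; indeg[7]->1 | ready=[0, 3] | order so far=[4, 5, 6, 1]
  pop 0: indeg[7]->0 | ready=[3, 7] | order so far=[4, 5, 6, 1, 0]
  pop 3: indeg[2]->0 | ready=[2, 7] | order so far=[4, 5, 6, 1, 0, 3]
  pop 2: no out-edges | ready=[7] | order so far=[4, 5, 6, 1, 0, 3, 2]
  pop 7: no out-edges | ready=[] | order so far=[4, 5, 6, 1, 0, 3, 2, 7]
New canonical toposort: [4, 5, 6, 1, 0, 3, 2, 7]
Compare positions:
  Node 0: index 4 -> 4 (same)
  Node 1: index 3 -> 3 (same)
  Node 2: index 6 -> 6 (same)
  Node 3: index 5 -> 5 (same)
  Node 4: index 0 -> 0 (same)
  Node 5: index 1 -> 1 (same)
  Node 6: index 2 -> 2 (same)
  Node 7: index 7 -> 7 (same)
Nodes that changed position: none

Answer: none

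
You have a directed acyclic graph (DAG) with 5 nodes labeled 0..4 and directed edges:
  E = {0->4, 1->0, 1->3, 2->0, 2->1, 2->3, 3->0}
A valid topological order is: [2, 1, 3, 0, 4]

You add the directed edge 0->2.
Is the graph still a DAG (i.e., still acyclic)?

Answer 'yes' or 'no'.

Answer: no

Derivation:
Given toposort: [2, 1, 3, 0, 4]
Position of 0: index 3; position of 2: index 0
New edge 0->2: backward (u after v in old order)
Backward edge: old toposort is now invalid. Check if this creates a cycle.
Does 2 already reach 0? Reachable from 2: [0, 1, 2, 3, 4]. YES -> cycle!
Still a DAG? no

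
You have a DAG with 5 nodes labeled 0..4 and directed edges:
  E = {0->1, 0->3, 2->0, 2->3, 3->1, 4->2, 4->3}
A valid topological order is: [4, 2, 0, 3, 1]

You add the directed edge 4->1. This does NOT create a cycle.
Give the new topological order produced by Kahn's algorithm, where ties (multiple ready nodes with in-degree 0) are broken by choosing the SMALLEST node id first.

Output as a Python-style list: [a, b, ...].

Old toposort: [4, 2, 0, 3, 1]
Added edge: 4->1
Position of 4 (0) < position of 1 (4). Old order still valid.
Run Kahn's algorithm (break ties by smallest node id):
  initial in-degrees: [1, 3, 1, 3, 0]
  ready (indeg=0): [4]
  pop 4: indeg[1]->2; indeg[2]->0; indeg[3]->2 | ready=[2] | order so far=[4]
  pop 2: indeg[0]->0; indeg[3]->1 | ready=[0] | order so far=[4, 2]
  pop 0: indeg[1]->1; indeg[3]->0 | ready=[3] | order so far=[4, 2, 0]
  pop 3: indeg[1]->0 | ready=[1] | order so far=[4, 2, 0, 3]
  pop 1: no out-edges | ready=[] | order so far=[4, 2, 0, 3, 1]
  Result: [4, 2, 0, 3, 1]

Answer: [4, 2, 0, 3, 1]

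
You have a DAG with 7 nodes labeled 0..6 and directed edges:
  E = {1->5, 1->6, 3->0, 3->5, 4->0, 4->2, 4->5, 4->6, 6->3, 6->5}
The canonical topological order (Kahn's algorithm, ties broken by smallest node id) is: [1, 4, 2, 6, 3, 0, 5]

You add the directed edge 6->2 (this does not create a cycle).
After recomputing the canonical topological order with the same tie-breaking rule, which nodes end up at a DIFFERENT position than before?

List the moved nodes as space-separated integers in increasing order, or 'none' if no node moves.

Old toposort: [1, 4, 2, 6, 3, 0, 5]
Added edge 6->2
Recompute Kahn (smallest-id tiebreak):
  initial in-degrees: [2, 0, 2, 1, 0, 4, 2]
  ready (indeg=0): [1, 4]
  pop 1: indeg[5]->3; indeg[6]->1 | ready=[4] | order so far=[1]
  pop 4: indeg[0]->1; indeg[2]->1; indeg[5]->2; indeg[6]->0 | ready=[6] | order so far=[1, 4]
  pop 6: indeg[2]->0; indeg[3]->0; indeg[5]->1 | ready=[2, 3] | order so far=[1, 4, 6]
  pop 2: no out-edges | ready=[3] | order so far=[1, 4, 6, 2]
  pop 3: indeg[0]->0; indeg[5]->0 | ready=[0, 5] | order so far=[1, 4, 6, 2, 3]
  pop 0: no out-edges | ready=[5] | order so far=[1, 4, 6, 2, 3, 0]
  pop 5: no out-edges | ready=[] | order so far=[1, 4, 6, 2, 3, 0, 5]
New canonical toposort: [1, 4, 6, 2, 3, 0, 5]
Compare positions:
  Node 0: index 5 -> 5 (same)
  Node 1: index 0 -> 0 (same)
  Node 2: index 2 -> 3 (moved)
  Node 3: index 4 -> 4 (same)
  Node 4: index 1 -> 1 (same)
  Node 5: index 6 -> 6 (same)
  Node 6: index 3 -> 2 (moved)
Nodes that changed position: 2 6

Answer: 2 6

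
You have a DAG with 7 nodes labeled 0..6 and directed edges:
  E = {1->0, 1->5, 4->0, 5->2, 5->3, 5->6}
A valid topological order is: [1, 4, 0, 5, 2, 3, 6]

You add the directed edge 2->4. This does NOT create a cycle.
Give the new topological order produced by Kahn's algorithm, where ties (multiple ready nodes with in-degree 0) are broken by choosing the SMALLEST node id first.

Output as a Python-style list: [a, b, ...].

Answer: [1, 5, 2, 3, 4, 0, 6]

Derivation:
Old toposort: [1, 4, 0, 5, 2, 3, 6]
Added edge: 2->4
Position of 2 (4) > position of 4 (1). Must reorder: 2 must now come before 4.
Run Kahn's algorithm (break ties by smallest node id):
  initial in-degrees: [2, 0, 1, 1, 1, 1, 1]
  ready (indeg=0): [1]
  pop 1: indeg[0]->1; indeg[5]->0 | ready=[5] | order so far=[1]
  pop 5: indeg[2]->0; indeg[3]->0; indeg[6]->0 | ready=[2, 3, 6] | order so far=[1, 5]
  pop 2: indeg[4]->0 | ready=[3, 4, 6] | order so far=[1, 5, 2]
  pop 3: no out-edges | ready=[4, 6] | order so far=[1, 5, 2, 3]
  pop 4: indeg[0]->0 | ready=[0, 6] | order so far=[1, 5, 2, 3, 4]
  pop 0: no out-edges | ready=[6] | order so far=[1, 5, 2, 3, 4, 0]
  pop 6: no out-edges | ready=[] | order so far=[1, 5, 2, 3, 4, 0, 6]
  Result: [1, 5, 2, 3, 4, 0, 6]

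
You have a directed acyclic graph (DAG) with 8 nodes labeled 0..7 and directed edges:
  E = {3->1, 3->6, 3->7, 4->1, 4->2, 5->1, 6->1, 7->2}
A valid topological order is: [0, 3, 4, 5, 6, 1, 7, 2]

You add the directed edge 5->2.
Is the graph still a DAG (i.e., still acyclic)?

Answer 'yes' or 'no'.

Answer: yes

Derivation:
Given toposort: [0, 3, 4, 5, 6, 1, 7, 2]
Position of 5: index 3; position of 2: index 7
New edge 5->2: forward
Forward edge: respects the existing order. Still a DAG, same toposort still valid.
Still a DAG? yes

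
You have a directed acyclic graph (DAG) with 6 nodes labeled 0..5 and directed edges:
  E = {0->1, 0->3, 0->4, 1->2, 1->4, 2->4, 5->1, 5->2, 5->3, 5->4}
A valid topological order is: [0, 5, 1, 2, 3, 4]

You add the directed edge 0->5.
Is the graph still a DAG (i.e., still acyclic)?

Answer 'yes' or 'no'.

Given toposort: [0, 5, 1, 2, 3, 4]
Position of 0: index 0; position of 5: index 1
New edge 0->5: forward
Forward edge: respects the existing order. Still a DAG, same toposort still valid.
Still a DAG? yes

Answer: yes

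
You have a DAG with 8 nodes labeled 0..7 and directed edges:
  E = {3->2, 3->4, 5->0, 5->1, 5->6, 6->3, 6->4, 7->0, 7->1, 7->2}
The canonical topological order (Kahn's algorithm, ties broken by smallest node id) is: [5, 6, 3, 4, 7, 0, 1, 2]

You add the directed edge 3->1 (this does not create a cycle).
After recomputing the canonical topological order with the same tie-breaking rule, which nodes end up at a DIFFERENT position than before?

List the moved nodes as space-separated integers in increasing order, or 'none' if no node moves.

Answer: none

Derivation:
Old toposort: [5, 6, 3, 4, 7, 0, 1, 2]
Added edge 3->1
Recompute Kahn (smallest-id tiebreak):
  initial in-degrees: [2, 3, 2, 1, 2, 0, 1, 0]
  ready (indeg=0): [5, 7]
  pop 5: indeg[0]->1; indeg[1]->2; indeg[6]->0 | ready=[6, 7] | order so far=[5]
  pop 6: indeg[3]->0; indeg[4]->1 | ready=[3, 7] | order so far=[5, 6]
  pop 3: indeg[1]->1; indeg[2]->1; indeg[4]->0 | ready=[4, 7] | order so far=[5, 6, 3]
  pop 4: no out-edges | ready=[7] | order so far=[5, 6, 3, 4]
  pop 7: indeg[0]->0; indeg[1]->0; indeg[2]->0 | ready=[0, 1, 2] | order so far=[5, 6, 3, 4, 7]
  pop 0: no out-edges | ready=[1, 2] | order so far=[5, 6, 3, 4, 7, 0]
  pop 1: no out-edges | ready=[2] | order so far=[5, 6, 3, 4, 7, 0, 1]
  pop 2: no out-edges | ready=[] | order so far=[5, 6, 3, 4, 7, 0, 1, 2]
New canonical toposort: [5, 6, 3, 4, 7, 0, 1, 2]
Compare positions:
  Node 0: index 5 -> 5 (same)
  Node 1: index 6 -> 6 (same)
  Node 2: index 7 -> 7 (same)
  Node 3: index 2 -> 2 (same)
  Node 4: index 3 -> 3 (same)
  Node 5: index 0 -> 0 (same)
  Node 6: index 1 -> 1 (same)
  Node 7: index 4 -> 4 (same)
Nodes that changed position: none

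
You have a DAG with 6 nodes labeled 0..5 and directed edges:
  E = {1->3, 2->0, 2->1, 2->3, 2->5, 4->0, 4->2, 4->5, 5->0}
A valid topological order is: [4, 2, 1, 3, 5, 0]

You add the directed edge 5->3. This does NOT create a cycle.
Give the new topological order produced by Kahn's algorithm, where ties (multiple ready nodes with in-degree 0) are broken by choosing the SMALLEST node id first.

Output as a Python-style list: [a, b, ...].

Old toposort: [4, 2, 1, 3, 5, 0]
Added edge: 5->3
Position of 5 (4) > position of 3 (3). Must reorder: 5 must now come before 3.
Run Kahn's algorithm (break ties by smallest node id):
  initial in-degrees: [3, 1, 1, 3, 0, 2]
  ready (indeg=0): [4]
  pop 4: indeg[0]->2; indeg[2]->0; indeg[5]->1 | ready=[2] | order so far=[4]
  pop 2: indeg[0]->1; indeg[1]->0; indeg[3]->2; indeg[5]->0 | ready=[1, 5] | order so far=[4, 2]
  pop 1: indeg[3]->1 | ready=[5] | order so far=[4, 2, 1]
  pop 5: indeg[0]->0; indeg[3]->0 | ready=[0, 3] | order so far=[4, 2, 1, 5]
  pop 0: no out-edges | ready=[3] | order so far=[4, 2, 1, 5, 0]
  pop 3: no out-edges | ready=[] | order so far=[4, 2, 1, 5, 0, 3]
  Result: [4, 2, 1, 5, 0, 3]

Answer: [4, 2, 1, 5, 0, 3]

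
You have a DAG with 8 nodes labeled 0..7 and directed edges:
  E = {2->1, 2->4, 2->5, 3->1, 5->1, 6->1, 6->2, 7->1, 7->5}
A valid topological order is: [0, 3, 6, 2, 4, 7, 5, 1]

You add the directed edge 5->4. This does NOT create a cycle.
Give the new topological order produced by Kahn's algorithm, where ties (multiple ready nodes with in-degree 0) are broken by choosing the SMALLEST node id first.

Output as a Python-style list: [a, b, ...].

Answer: [0, 3, 6, 2, 7, 5, 1, 4]

Derivation:
Old toposort: [0, 3, 6, 2, 4, 7, 5, 1]
Added edge: 5->4
Position of 5 (6) > position of 4 (4). Must reorder: 5 must now come before 4.
Run Kahn's algorithm (break ties by smallest node id):
  initial in-degrees: [0, 5, 1, 0, 2, 2, 0, 0]
  ready (indeg=0): [0, 3, 6, 7]
  pop 0: no out-edges | ready=[3, 6, 7] | order so far=[0]
  pop 3: indeg[1]->4 | ready=[6, 7] | order so far=[0, 3]
  pop 6: indeg[1]->3; indeg[2]->0 | ready=[2, 7] | order so far=[0, 3, 6]
  pop 2: indeg[1]->2; indeg[4]->1; indeg[5]->1 | ready=[7] | order so far=[0, 3, 6, 2]
  pop 7: indeg[1]->1; indeg[5]->0 | ready=[5] | order so far=[0, 3, 6, 2, 7]
  pop 5: indeg[1]->0; indeg[4]->0 | ready=[1, 4] | order so far=[0, 3, 6, 2, 7, 5]
  pop 1: no out-edges | ready=[4] | order so far=[0, 3, 6, 2, 7, 5, 1]
  pop 4: no out-edges | ready=[] | order so far=[0, 3, 6, 2, 7, 5, 1, 4]
  Result: [0, 3, 6, 2, 7, 5, 1, 4]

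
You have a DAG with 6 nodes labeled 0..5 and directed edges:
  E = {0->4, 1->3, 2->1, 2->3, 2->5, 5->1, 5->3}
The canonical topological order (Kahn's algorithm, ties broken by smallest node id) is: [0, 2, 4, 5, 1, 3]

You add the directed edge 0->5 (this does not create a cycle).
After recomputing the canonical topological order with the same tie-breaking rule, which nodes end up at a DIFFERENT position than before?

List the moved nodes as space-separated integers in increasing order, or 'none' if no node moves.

Answer: none

Derivation:
Old toposort: [0, 2, 4, 5, 1, 3]
Added edge 0->5
Recompute Kahn (smallest-id tiebreak):
  initial in-degrees: [0, 2, 0, 3, 1, 2]
  ready (indeg=0): [0, 2]
  pop 0: indeg[4]->0; indeg[5]->1 | ready=[2, 4] | order so far=[0]
  pop 2: indeg[1]->1; indeg[3]->2; indeg[5]->0 | ready=[4, 5] | order so far=[0, 2]
  pop 4: no out-edges | ready=[5] | order so far=[0, 2, 4]
  pop 5: indeg[1]->0; indeg[3]->1 | ready=[1] | order so far=[0, 2, 4, 5]
  pop 1: indeg[3]->0 | ready=[3] | order so far=[0, 2, 4, 5, 1]
  pop 3: no out-edges | ready=[] | order so far=[0, 2, 4, 5, 1, 3]
New canonical toposort: [0, 2, 4, 5, 1, 3]
Compare positions:
  Node 0: index 0 -> 0 (same)
  Node 1: index 4 -> 4 (same)
  Node 2: index 1 -> 1 (same)
  Node 3: index 5 -> 5 (same)
  Node 4: index 2 -> 2 (same)
  Node 5: index 3 -> 3 (same)
Nodes that changed position: none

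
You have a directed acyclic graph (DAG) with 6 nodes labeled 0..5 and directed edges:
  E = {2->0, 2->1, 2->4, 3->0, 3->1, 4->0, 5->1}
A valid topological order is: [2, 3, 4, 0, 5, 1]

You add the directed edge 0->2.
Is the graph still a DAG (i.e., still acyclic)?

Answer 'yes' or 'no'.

Answer: no

Derivation:
Given toposort: [2, 3, 4, 0, 5, 1]
Position of 0: index 3; position of 2: index 0
New edge 0->2: backward (u after v in old order)
Backward edge: old toposort is now invalid. Check if this creates a cycle.
Does 2 already reach 0? Reachable from 2: [0, 1, 2, 4]. YES -> cycle!
Still a DAG? no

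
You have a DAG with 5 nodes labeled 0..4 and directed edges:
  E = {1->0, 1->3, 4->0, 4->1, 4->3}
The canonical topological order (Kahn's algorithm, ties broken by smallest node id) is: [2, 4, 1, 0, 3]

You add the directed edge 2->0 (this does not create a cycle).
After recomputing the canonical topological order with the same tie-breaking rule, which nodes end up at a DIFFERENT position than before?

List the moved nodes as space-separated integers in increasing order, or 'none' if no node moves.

Answer: none

Derivation:
Old toposort: [2, 4, 1, 0, 3]
Added edge 2->0
Recompute Kahn (smallest-id tiebreak):
  initial in-degrees: [3, 1, 0, 2, 0]
  ready (indeg=0): [2, 4]
  pop 2: indeg[0]->2 | ready=[4] | order so far=[2]
  pop 4: indeg[0]->1; indeg[1]->0; indeg[3]->1 | ready=[1] | order so far=[2, 4]
  pop 1: indeg[0]->0; indeg[3]->0 | ready=[0, 3] | order so far=[2, 4, 1]
  pop 0: no out-edges | ready=[3] | order so far=[2, 4, 1, 0]
  pop 3: no out-edges | ready=[] | order so far=[2, 4, 1, 0, 3]
New canonical toposort: [2, 4, 1, 0, 3]
Compare positions:
  Node 0: index 3 -> 3 (same)
  Node 1: index 2 -> 2 (same)
  Node 2: index 0 -> 0 (same)
  Node 3: index 4 -> 4 (same)
  Node 4: index 1 -> 1 (same)
Nodes that changed position: none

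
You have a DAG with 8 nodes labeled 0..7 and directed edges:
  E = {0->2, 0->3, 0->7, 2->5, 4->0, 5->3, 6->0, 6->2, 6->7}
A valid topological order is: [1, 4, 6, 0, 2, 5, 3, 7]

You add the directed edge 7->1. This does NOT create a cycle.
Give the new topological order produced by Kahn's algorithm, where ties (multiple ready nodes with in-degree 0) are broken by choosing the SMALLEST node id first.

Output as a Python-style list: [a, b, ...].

Answer: [4, 6, 0, 2, 5, 3, 7, 1]

Derivation:
Old toposort: [1, 4, 6, 0, 2, 5, 3, 7]
Added edge: 7->1
Position of 7 (7) > position of 1 (0). Must reorder: 7 must now come before 1.
Run Kahn's algorithm (break ties by smallest node id):
  initial in-degrees: [2, 1, 2, 2, 0, 1, 0, 2]
  ready (indeg=0): [4, 6]
  pop 4: indeg[0]->1 | ready=[6] | order so far=[4]
  pop 6: indeg[0]->0; indeg[2]->1; indeg[7]->1 | ready=[0] | order so far=[4, 6]
  pop 0: indeg[2]->0; indeg[3]->1; indeg[7]->0 | ready=[2, 7] | order so far=[4, 6, 0]
  pop 2: indeg[5]->0 | ready=[5, 7] | order so far=[4, 6, 0, 2]
  pop 5: indeg[3]->0 | ready=[3, 7] | order so far=[4, 6, 0, 2, 5]
  pop 3: no out-edges | ready=[7] | order so far=[4, 6, 0, 2, 5, 3]
  pop 7: indeg[1]->0 | ready=[1] | order so far=[4, 6, 0, 2, 5, 3, 7]
  pop 1: no out-edges | ready=[] | order so far=[4, 6, 0, 2, 5, 3, 7, 1]
  Result: [4, 6, 0, 2, 5, 3, 7, 1]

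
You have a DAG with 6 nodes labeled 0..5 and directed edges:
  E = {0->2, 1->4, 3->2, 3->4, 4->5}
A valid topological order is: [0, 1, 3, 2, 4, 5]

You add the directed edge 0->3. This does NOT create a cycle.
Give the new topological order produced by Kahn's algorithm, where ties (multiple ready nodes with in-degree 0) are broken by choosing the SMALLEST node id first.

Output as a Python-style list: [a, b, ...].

Old toposort: [0, 1, 3, 2, 4, 5]
Added edge: 0->3
Position of 0 (0) < position of 3 (2). Old order still valid.
Run Kahn's algorithm (break ties by smallest node id):
  initial in-degrees: [0, 0, 2, 1, 2, 1]
  ready (indeg=0): [0, 1]
  pop 0: indeg[2]->1; indeg[3]->0 | ready=[1, 3] | order so far=[0]
  pop 1: indeg[4]->1 | ready=[3] | order so far=[0, 1]
  pop 3: indeg[2]->0; indeg[4]->0 | ready=[2, 4] | order so far=[0, 1, 3]
  pop 2: no out-edges | ready=[4] | order so far=[0, 1, 3, 2]
  pop 4: indeg[5]->0 | ready=[5] | order so far=[0, 1, 3, 2, 4]
  pop 5: no out-edges | ready=[] | order so far=[0, 1, 3, 2, 4, 5]
  Result: [0, 1, 3, 2, 4, 5]

Answer: [0, 1, 3, 2, 4, 5]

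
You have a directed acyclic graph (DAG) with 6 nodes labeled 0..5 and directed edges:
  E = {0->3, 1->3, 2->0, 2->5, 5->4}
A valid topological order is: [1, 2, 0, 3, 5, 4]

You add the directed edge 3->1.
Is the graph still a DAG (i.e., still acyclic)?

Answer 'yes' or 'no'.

Answer: no

Derivation:
Given toposort: [1, 2, 0, 3, 5, 4]
Position of 3: index 3; position of 1: index 0
New edge 3->1: backward (u after v in old order)
Backward edge: old toposort is now invalid. Check if this creates a cycle.
Does 1 already reach 3? Reachable from 1: [1, 3]. YES -> cycle!
Still a DAG? no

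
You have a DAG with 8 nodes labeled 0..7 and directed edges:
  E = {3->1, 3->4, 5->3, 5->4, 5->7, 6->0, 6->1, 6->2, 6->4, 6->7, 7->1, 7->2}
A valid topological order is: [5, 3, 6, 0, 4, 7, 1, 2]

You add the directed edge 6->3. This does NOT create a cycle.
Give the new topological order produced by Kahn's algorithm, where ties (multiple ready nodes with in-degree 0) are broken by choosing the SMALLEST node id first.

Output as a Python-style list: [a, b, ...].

Answer: [5, 6, 0, 3, 4, 7, 1, 2]

Derivation:
Old toposort: [5, 3, 6, 0, 4, 7, 1, 2]
Added edge: 6->3
Position of 6 (2) > position of 3 (1). Must reorder: 6 must now come before 3.
Run Kahn's algorithm (break ties by smallest node id):
  initial in-degrees: [1, 3, 2, 2, 3, 0, 0, 2]
  ready (indeg=0): [5, 6]
  pop 5: indeg[3]->1; indeg[4]->2; indeg[7]->1 | ready=[6] | order so far=[5]
  pop 6: indeg[0]->0; indeg[1]->2; indeg[2]->1; indeg[3]->0; indeg[4]->1; indeg[7]->0 | ready=[0, 3, 7] | order so far=[5, 6]
  pop 0: no out-edges | ready=[3, 7] | order so far=[5, 6, 0]
  pop 3: indeg[1]->1; indeg[4]->0 | ready=[4, 7] | order so far=[5, 6, 0, 3]
  pop 4: no out-edges | ready=[7] | order so far=[5, 6, 0, 3, 4]
  pop 7: indeg[1]->0; indeg[2]->0 | ready=[1, 2] | order so far=[5, 6, 0, 3, 4, 7]
  pop 1: no out-edges | ready=[2] | order so far=[5, 6, 0, 3, 4, 7, 1]
  pop 2: no out-edges | ready=[] | order so far=[5, 6, 0, 3, 4, 7, 1, 2]
  Result: [5, 6, 0, 3, 4, 7, 1, 2]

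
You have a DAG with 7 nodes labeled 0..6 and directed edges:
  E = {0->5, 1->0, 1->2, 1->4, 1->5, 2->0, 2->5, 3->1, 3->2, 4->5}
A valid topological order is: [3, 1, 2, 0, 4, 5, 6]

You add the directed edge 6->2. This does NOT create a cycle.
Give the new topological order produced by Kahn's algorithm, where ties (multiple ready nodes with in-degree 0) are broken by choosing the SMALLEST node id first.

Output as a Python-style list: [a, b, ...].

Answer: [3, 1, 4, 6, 2, 0, 5]

Derivation:
Old toposort: [3, 1, 2, 0, 4, 5, 6]
Added edge: 6->2
Position of 6 (6) > position of 2 (2). Must reorder: 6 must now come before 2.
Run Kahn's algorithm (break ties by smallest node id):
  initial in-degrees: [2, 1, 3, 0, 1, 4, 0]
  ready (indeg=0): [3, 6]
  pop 3: indeg[1]->0; indeg[2]->2 | ready=[1, 6] | order so far=[3]
  pop 1: indeg[0]->1; indeg[2]->1; indeg[4]->0; indeg[5]->3 | ready=[4, 6] | order so far=[3, 1]
  pop 4: indeg[5]->2 | ready=[6] | order so far=[3, 1, 4]
  pop 6: indeg[2]->0 | ready=[2] | order so far=[3, 1, 4, 6]
  pop 2: indeg[0]->0; indeg[5]->1 | ready=[0] | order so far=[3, 1, 4, 6, 2]
  pop 0: indeg[5]->0 | ready=[5] | order so far=[3, 1, 4, 6, 2, 0]
  pop 5: no out-edges | ready=[] | order so far=[3, 1, 4, 6, 2, 0, 5]
  Result: [3, 1, 4, 6, 2, 0, 5]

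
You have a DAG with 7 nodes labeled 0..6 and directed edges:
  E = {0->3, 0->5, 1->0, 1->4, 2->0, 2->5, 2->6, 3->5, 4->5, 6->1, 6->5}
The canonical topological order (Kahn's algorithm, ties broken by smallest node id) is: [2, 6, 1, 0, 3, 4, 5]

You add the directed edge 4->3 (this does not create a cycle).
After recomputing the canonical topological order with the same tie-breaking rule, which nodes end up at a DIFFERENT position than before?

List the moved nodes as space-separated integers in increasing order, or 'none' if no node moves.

Old toposort: [2, 6, 1, 0, 3, 4, 5]
Added edge 4->3
Recompute Kahn (smallest-id tiebreak):
  initial in-degrees: [2, 1, 0, 2, 1, 5, 1]
  ready (indeg=0): [2]
  pop 2: indeg[0]->1; indeg[5]->4; indeg[6]->0 | ready=[6] | order so far=[2]
  pop 6: indeg[1]->0; indeg[5]->3 | ready=[1] | order so far=[2, 6]
  pop 1: indeg[0]->0; indeg[4]->0 | ready=[0, 4] | order so far=[2, 6, 1]
  pop 0: indeg[3]->1; indeg[5]->2 | ready=[4] | order so far=[2, 6, 1, 0]
  pop 4: indeg[3]->0; indeg[5]->1 | ready=[3] | order so far=[2, 6, 1, 0, 4]
  pop 3: indeg[5]->0 | ready=[5] | order so far=[2, 6, 1, 0, 4, 3]
  pop 5: no out-edges | ready=[] | order so far=[2, 6, 1, 0, 4, 3, 5]
New canonical toposort: [2, 6, 1, 0, 4, 3, 5]
Compare positions:
  Node 0: index 3 -> 3 (same)
  Node 1: index 2 -> 2 (same)
  Node 2: index 0 -> 0 (same)
  Node 3: index 4 -> 5 (moved)
  Node 4: index 5 -> 4 (moved)
  Node 5: index 6 -> 6 (same)
  Node 6: index 1 -> 1 (same)
Nodes that changed position: 3 4

Answer: 3 4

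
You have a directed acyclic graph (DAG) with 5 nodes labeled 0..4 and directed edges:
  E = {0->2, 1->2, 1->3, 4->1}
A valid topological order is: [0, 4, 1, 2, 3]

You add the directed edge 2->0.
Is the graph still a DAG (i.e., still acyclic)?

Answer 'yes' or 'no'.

Given toposort: [0, 4, 1, 2, 3]
Position of 2: index 3; position of 0: index 0
New edge 2->0: backward (u after v in old order)
Backward edge: old toposort is now invalid. Check if this creates a cycle.
Does 0 already reach 2? Reachable from 0: [0, 2]. YES -> cycle!
Still a DAG? no

Answer: no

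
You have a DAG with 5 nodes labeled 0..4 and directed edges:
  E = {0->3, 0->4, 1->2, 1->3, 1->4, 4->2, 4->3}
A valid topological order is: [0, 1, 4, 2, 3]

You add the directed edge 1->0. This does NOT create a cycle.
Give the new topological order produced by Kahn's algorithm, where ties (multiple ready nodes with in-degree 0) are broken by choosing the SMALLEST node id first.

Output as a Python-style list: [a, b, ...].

Old toposort: [0, 1, 4, 2, 3]
Added edge: 1->0
Position of 1 (1) > position of 0 (0). Must reorder: 1 must now come before 0.
Run Kahn's algorithm (break ties by smallest node id):
  initial in-degrees: [1, 0, 2, 3, 2]
  ready (indeg=0): [1]
  pop 1: indeg[0]->0; indeg[2]->1; indeg[3]->2; indeg[4]->1 | ready=[0] | order so far=[1]
  pop 0: indeg[3]->1; indeg[4]->0 | ready=[4] | order so far=[1, 0]
  pop 4: indeg[2]->0; indeg[3]->0 | ready=[2, 3] | order so far=[1, 0, 4]
  pop 2: no out-edges | ready=[3] | order so far=[1, 0, 4, 2]
  pop 3: no out-edges | ready=[] | order so far=[1, 0, 4, 2, 3]
  Result: [1, 0, 4, 2, 3]

Answer: [1, 0, 4, 2, 3]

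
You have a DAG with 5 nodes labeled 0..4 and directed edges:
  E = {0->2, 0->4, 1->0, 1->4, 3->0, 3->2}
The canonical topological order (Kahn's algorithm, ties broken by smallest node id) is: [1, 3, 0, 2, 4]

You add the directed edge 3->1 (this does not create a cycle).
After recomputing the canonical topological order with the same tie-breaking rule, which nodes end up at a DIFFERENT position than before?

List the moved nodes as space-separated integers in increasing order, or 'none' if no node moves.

Answer: 1 3

Derivation:
Old toposort: [1, 3, 0, 2, 4]
Added edge 3->1
Recompute Kahn (smallest-id tiebreak):
  initial in-degrees: [2, 1, 2, 0, 2]
  ready (indeg=0): [3]
  pop 3: indeg[0]->1; indeg[1]->0; indeg[2]->1 | ready=[1] | order so far=[3]
  pop 1: indeg[0]->0; indeg[4]->1 | ready=[0] | order so far=[3, 1]
  pop 0: indeg[2]->0; indeg[4]->0 | ready=[2, 4] | order so far=[3, 1, 0]
  pop 2: no out-edges | ready=[4] | order so far=[3, 1, 0, 2]
  pop 4: no out-edges | ready=[] | order so far=[3, 1, 0, 2, 4]
New canonical toposort: [3, 1, 0, 2, 4]
Compare positions:
  Node 0: index 2 -> 2 (same)
  Node 1: index 0 -> 1 (moved)
  Node 2: index 3 -> 3 (same)
  Node 3: index 1 -> 0 (moved)
  Node 4: index 4 -> 4 (same)
Nodes that changed position: 1 3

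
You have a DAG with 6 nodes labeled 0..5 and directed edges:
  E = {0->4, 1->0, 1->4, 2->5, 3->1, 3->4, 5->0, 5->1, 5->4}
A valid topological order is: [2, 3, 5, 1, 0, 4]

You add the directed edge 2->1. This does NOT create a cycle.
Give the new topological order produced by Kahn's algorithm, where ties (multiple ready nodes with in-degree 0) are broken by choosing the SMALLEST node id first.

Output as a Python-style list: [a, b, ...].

Answer: [2, 3, 5, 1, 0, 4]

Derivation:
Old toposort: [2, 3, 5, 1, 0, 4]
Added edge: 2->1
Position of 2 (0) < position of 1 (3). Old order still valid.
Run Kahn's algorithm (break ties by smallest node id):
  initial in-degrees: [2, 3, 0, 0, 4, 1]
  ready (indeg=0): [2, 3]
  pop 2: indeg[1]->2; indeg[5]->0 | ready=[3, 5] | order so far=[2]
  pop 3: indeg[1]->1; indeg[4]->3 | ready=[5] | order so far=[2, 3]
  pop 5: indeg[0]->1; indeg[1]->0; indeg[4]->2 | ready=[1] | order so far=[2, 3, 5]
  pop 1: indeg[0]->0; indeg[4]->1 | ready=[0] | order so far=[2, 3, 5, 1]
  pop 0: indeg[4]->0 | ready=[4] | order so far=[2, 3, 5, 1, 0]
  pop 4: no out-edges | ready=[] | order so far=[2, 3, 5, 1, 0, 4]
  Result: [2, 3, 5, 1, 0, 4]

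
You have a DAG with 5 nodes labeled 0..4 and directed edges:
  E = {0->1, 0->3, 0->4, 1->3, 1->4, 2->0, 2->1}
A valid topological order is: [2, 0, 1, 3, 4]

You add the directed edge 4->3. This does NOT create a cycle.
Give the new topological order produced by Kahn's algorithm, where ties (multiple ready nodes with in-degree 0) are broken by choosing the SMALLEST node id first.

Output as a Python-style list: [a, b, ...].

Old toposort: [2, 0, 1, 3, 4]
Added edge: 4->3
Position of 4 (4) > position of 3 (3). Must reorder: 4 must now come before 3.
Run Kahn's algorithm (break ties by smallest node id):
  initial in-degrees: [1, 2, 0, 3, 2]
  ready (indeg=0): [2]
  pop 2: indeg[0]->0; indeg[1]->1 | ready=[0] | order so far=[2]
  pop 0: indeg[1]->0; indeg[3]->2; indeg[4]->1 | ready=[1] | order so far=[2, 0]
  pop 1: indeg[3]->1; indeg[4]->0 | ready=[4] | order so far=[2, 0, 1]
  pop 4: indeg[3]->0 | ready=[3] | order so far=[2, 0, 1, 4]
  pop 3: no out-edges | ready=[] | order so far=[2, 0, 1, 4, 3]
  Result: [2, 0, 1, 4, 3]

Answer: [2, 0, 1, 4, 3]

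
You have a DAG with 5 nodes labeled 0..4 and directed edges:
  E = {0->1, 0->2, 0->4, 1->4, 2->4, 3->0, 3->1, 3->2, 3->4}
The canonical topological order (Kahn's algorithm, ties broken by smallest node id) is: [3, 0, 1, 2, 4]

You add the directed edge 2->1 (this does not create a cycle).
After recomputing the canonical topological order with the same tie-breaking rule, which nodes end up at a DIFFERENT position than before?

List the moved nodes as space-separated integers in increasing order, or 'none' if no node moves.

Answer: 1 2

Derivation:
Old toposort: [3, 0, 1, 2, 4]
Added edge 2->1
Recompute Kahn (smallest-id tiebreak):
  initial in-degrees: [1, 3, 2, 0, 4]
  ready (indeg=0): [3]
  pop 3: indeg[0]->0; indeg[1]->2; indeg[2]->1; indeg[4]->3 | ready=[0] | order so far=[3]
  pop 0: indeg[1]->1; indeg[2]->0; indeg[4]->2 | ready=[2] | order so far=[3, 0]
  pop 2: indeg[1]->0; indeg[4]->1 | ready=[1] | order so far=[3, 0, 2]
  pop 1: indeg[4]->0 | ready=[4] | order so far=[3, 0, 2, 1]
  pop 4: no out-edges | ready=[] | order so far=[3, 0, 2, 1, 4]
New canonical toposort: [3, 0, 2, 1, 4]
Compare positions:
  Node 0: index 1 -> 1 (same)
  Node 1: index 2 -> 3 (moved)
  Node 2: index 3 -> 2 (moved)
  Node 3: index 0 -> 0 (same)
  Node 4: index 4 -> 4 (same)
Nodes that changed position: 1 2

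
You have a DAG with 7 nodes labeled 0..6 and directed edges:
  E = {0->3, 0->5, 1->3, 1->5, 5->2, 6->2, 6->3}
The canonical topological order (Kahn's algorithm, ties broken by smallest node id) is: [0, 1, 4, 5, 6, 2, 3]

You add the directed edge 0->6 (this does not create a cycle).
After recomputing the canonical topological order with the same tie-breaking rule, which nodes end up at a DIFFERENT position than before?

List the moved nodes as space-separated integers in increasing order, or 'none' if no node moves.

Answer: none

Derivation:
Old toposort: [0, 1, 4, 5, 6, 2, 3]
Added edge 0->6
Recompute Kahn (smallest-id tiebreak):
  initial in-degrees: [0, 0, 2, 3, 0, 2, 1]
  ready (indeg=0): [0, 1, 4]
  pop 0: indeg[3]->2; indeg[5]->1; indeg[6]->0 | ready=[1, 4, 6] | order so far=[0]
  pop 1: indeg[3]->1; indeg[5]->0 | ready=[4, 5, 6] | order so far=[0, 1]
  pop 4: no out-edges | ready=[5, 6] | order so far=[0, 1, 4]
  pop 5: indeg[2]->1 | ready=[6] | order so far=[0, 1, 4, 5]
  pop 6: indeg[2]->0; indeg[3]->0 | ready=[2, 3] | order so far=[0, 1, 4, 5, 6]
  pop 2: no out-edges | ready=[3] | order so far=[0, 1, 4, 5, 6, 2]
  pop 3: no out-edges | ready=[] | order so far=[0, 1, 4, 5, 6, 2, 3]
New canonical toposort: [0, 1, 4, 5, 6, 2, 3]
Compare positions:
  Node 0: index 0 -> 0 (same)
  Node 1: index 1 -> 1 (same)
  Node 2: index 5 -> 5 (same)
  Node 3: index 6 -> 6 (same)
  Node 4: index 2 -> 2 (same)
  Node 5: index 3 -> 3 (same)
  Node 6: index 4 -> 4 (same)
Nodes that changed position: none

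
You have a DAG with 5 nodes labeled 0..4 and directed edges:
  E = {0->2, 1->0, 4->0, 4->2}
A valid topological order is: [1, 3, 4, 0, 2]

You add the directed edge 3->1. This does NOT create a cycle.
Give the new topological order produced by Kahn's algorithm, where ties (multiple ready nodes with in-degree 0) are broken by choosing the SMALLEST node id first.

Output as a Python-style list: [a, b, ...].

Answer: [3, 1, 4, 0, 2]

Derivation:
Old toposort: [1, 3, 4, 0, 2]
Added edge: 3->1
Position of 3 (1) > position of 1 (0). Must reorder: 3 must now come before 1.
Run Kahn's algorithm (break ties by smallest node id):
  initial in-degrees: [2, 1, 2, 0, 0]
  ready (indeg=0): [3, 4]
  pop 3: indeg[1]->0 | ready=[1, 4] | order so far=[3]
  pop 1: indeg[0]->1 | ready=[4] | order so far=[3, 1]
  pop 4: indeg[0]->0; indeg[2]->1 | ready=[0] | order so far=[3, 1, 4]
  pop 0: indeg[2]->0 | ready=[2] | order so far=[3, 1, 4, 0]
  pop 2: no out-edges | ready=[] | order so far=[3, 1, 4, 0, 2]
  Result: [3, 1, 4, 0, 2]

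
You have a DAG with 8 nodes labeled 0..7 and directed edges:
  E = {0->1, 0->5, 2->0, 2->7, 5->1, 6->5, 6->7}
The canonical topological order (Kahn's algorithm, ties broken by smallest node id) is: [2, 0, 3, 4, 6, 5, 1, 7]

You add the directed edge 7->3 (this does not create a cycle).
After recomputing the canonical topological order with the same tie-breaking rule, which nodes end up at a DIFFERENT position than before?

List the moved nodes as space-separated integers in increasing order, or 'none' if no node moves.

Answer: 1 3 4 5 6 7

Derivation:
Old toposort: [2, 0, 3, 4, 6, 5, 1, 7]
Added edge 7->3
Recompute Kahn (smallest-id tiebreak):
  initial in-degrees: [1, 2, 0, 1, 0, 2, 0, 2]
  ready (indeg=0): [2, 4, 6]
  pop 2: indeg[0]->0; indeg[7]->1 | ready=[0, 4, 6] | order so far=[2]
  pop 0: indeg[1]->1; indeg[5]->1 | ready=[4, 6] | order so far=[2, 0]
  pop 4: no out-edges | ready=[6] | order so far=[2, 0, 4]
  pop 6: indeg[5]->0; indeg[7]->0 | ready=[5, 7] | order so far=[2, 0, 4, 6]
  pop 5: indeg[1]->0 | ready=[1, 7] | order so far=[2, 0, 4, 6, 5]
  pop 1: no out-edges | ready=[7] | order so far=[2, 0, 4, 6, 5, 1]
  pop 7: indeg[3]->0 | ready=[3] | order so far=[2, 0, 4, 6, 5, 1, 7]
  pop 3: no out-edges | ready=[] | order so far=[2, 0, 4, 6, 5, 1, 7, 3]
New canonical toposort: [2, 0, 4, 6, 5, 1, 7, 3]
Compare positions:
  Node 0: index 1 -> 1 (same)
  Node 1: index 6 -> 5 (moved)
  Node 2: index 0 -> 0 (same)
  Node 3: index 2 -> 7 (moved)
  Node 4: index 3 -> 2 (moved)
  Node 5: index 5 -> 4 (moved)
  Node 6: index 4 -> 3 (moved)
  Node 7: index 7 -> 6 (moved)
Nodes that changed position: 1 3 4 5 6 7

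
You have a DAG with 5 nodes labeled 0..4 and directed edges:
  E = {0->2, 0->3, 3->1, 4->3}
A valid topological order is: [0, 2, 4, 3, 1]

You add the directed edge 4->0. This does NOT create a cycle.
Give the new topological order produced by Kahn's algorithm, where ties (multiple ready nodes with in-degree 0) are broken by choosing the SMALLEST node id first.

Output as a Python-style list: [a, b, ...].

Old toposort: [0, 2, 4, 3, 1]
Added edge: 4->0
Position of 4 (2) > position of 0 (0). Must reorder: 4 must now come before 0.
Run Kahn's algorithm (break ties by smallest node id):
  initial in-degrees: [1, 1, 1, 2, 0]
  ready (indeg=0): [4]
  pop 4: indeg[0]->0; indeg[3]->1 | ready=[0] | order so far=[4]
  pop 0: indeg[2]->0; indeg[3]->0 | ready=[2, 3] | order so far=[4, 0]
  pop 2: no out-edges | ready=[3] | order so far=[4, 0, 2]
  pop 3: indeg[1]->0 | ready=[1] | order so far=[4, 0, 2, 3]
  pop 1: no out-edges | ready=[] | order so far=[4, 0, 2, 3, 1]
  Result: [4, 0, 2, 3, 1]

Answer: [4, 0, 2, 3, 1]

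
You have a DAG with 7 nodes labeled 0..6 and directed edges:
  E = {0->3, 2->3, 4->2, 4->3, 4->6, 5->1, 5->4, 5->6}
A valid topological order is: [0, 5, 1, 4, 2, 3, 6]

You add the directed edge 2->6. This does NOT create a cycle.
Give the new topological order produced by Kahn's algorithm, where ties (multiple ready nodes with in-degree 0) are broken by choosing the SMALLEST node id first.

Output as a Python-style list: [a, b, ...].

Old toposort: [0, 5, 1, 4, 2, 3, 6]
Added edge: 2->6
Position of 2 (4) < position of 6 (6). Old order still valid.
Run Kahn's algorithm (break ties by smallest node id):
  initial in-degrees: [0, 1, 1, 3, 1, 0, 3]
  ready (indeg=0): [0, 5]
  pop 0: indeg[3]->2 | ready=[5] | order so far=[0]
  pop 5: indeg[1]->0; indeg[4]->0; indeg[6]->2 | ready=[1, 4] | order so far=[0, 5]
  pop 1: no out-edges | ready=[4] | order so far=[0, 5, 1]
  pop 4: indeg[2]->0; indeg[3]->1; indeg[6]->1 | ready=[2] | order so far=[0, 5, 1, 4]
  pop 2: indeg[3]->0; indeg[6]->0 | ready=[3, 6] | order so far=[0, 5, 1, 4, 2]
  pop 3: no out-edges | ready=[6] | order so far=[0, 5, 1, 4, 2, 3]
  pop 6: no out-edges | ready=[] | order so far=[0, 5, 1, 4, 2, 3, 6]
  Result: [0, 5, 1, 4, 2, 3, 6]

Answer: [0, 5, 1, 4, 2, 3, 6]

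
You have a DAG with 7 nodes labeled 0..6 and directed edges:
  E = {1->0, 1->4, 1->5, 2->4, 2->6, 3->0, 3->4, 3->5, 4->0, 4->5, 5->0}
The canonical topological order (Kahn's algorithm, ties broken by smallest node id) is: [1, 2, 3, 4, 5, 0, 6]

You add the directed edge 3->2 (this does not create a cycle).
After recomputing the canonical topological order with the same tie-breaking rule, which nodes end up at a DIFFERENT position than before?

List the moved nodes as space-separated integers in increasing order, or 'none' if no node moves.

Answer: 2 3

Derivation:
Old toposort: [1, 2, 3, 4, 5, 0, 6]
Added edge 3->2
Recompute Kahn (smallest-id tiebreak):
  initial in-degrees: [4, 0, 1, 0, 3, 3, 1]
  ready (indeg=0): [1, 3]
  pop 1: indeg[0]->3; indeg[4]->2; indeg[5]->2 | ready=[3] | order so far=[1]
  pop 3: indeg[0]->2; indeg[2]->0; indeg[4]->1; indeg[5]->1 | ready=[2] | order so far=[1, 3]
  pop 2: indeg[4]->0; indeg[6]->0 | ready=[4, 6] | order so far=[1, 3, 2]
  pop 4: indeg[0]->1; indeg[5]->0 | ready=[5, 6] | order so far=[1, 3, 2, 4]
  pop 5: indeg[0]->0 | ready=[0, 6] | order so far=[1, 3, 2, 4, 5]
  pop 0: no out-edges | ready=[6] | order so far=[1, 3, 2, 4, 5, 0]
  pop 6: no out-edges | ready=[] | order so far=[1, 3, 2, 4, 5, 0, 6]
New canonical toposort: [1, 3, 2, 4, 5, 0, 6]
Compare positions:
  Node 0: index 5 -> 5 (same)
  Node 1: index 0 -> 0 (same)
  Node 2: index 1 -> 2 (moved)
  Node 3: index 2 -> 1 (moved)
  Node 4: index 3 -> 3 (same)
  Node 5: index 4 -> 4 (same)
  Node 6: index 6 -> 6 (same)
Nodes that changed position: 2 3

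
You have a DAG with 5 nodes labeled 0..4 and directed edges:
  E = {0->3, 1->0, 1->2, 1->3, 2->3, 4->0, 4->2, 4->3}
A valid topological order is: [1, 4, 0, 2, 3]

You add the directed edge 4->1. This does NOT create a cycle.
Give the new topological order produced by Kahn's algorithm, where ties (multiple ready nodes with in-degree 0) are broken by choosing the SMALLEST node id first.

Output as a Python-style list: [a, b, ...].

Answer: [4, 1, 0, 2, 3]

Derivation:
Old toposort: [1, 4, 0, 2, 3]
Added edge: 4->1
Position of 4 (1) > position of 1 (0). Must reorder: 4 must now come before 1.
Run Kahn's algorithm (break ties by smallest node id):
  initial in-degrees: [2, 1, 2, 4, 0]
  ready (indeg=0): [4]
  pop 4: indeg[0]->1; indeg[1]->0; indeg[2]->1; indeg[3]->3 | ready=[1] | order so far=[4]
  pop 1: indeg[0]->0; indeg[2]->0; indeg[3]->2 | ready=[0, 2] | order so far=[4, 1]
  pop 0: indeg[3]->1 | ready=[2] | order so far=[4, 1, 0]
  pop 2: indeg[3]->0 | ready=[3] | order so far=[4, 1, 0, 2]
  pop 3: no out-edges | ready=[] | order so far=[4, 1, 0, 2, 3]
  Result: [4, 1, 0, 2, 3]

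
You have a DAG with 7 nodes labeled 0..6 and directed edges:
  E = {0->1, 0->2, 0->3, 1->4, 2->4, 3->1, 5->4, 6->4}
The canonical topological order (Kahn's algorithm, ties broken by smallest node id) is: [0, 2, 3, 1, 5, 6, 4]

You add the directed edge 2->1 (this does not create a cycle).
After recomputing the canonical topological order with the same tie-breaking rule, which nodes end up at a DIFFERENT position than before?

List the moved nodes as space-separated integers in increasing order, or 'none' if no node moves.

Answer: none

Derivation:
Old toposort: [0, 2, 3, 1, 5, 6, 4]
Added edge 2->1
Recompute Kahn (smallest-id tiebreak):
  initial in-degrees: [0, 3, 1, 1, 4, 0, 0]
  ready (indeg=0): [0, 5, 6]
  pop 0: indeg[1]->2; indeg[2]->0; indeg[3]->0 | ready=[2, 3, 5, 6] | order so far=[0]
  pop 2: indeg[1]->1; indeg[4]->3 | ready=[3, 5, 6] | order so far=[0, 2]
  pop 3: indeg[1]->0 | ready=[1, 5, 6] | order so far=[0, 2, 3]
  pop 1: indeg[4]->2 | ready=[5, 6] | order so far=[0, 2, 3, 1]
  pop 5: indeg[4]->1 | ready=[6] | order so far=[0, 2, 3, 1, 5]
  pop 6: indeg[4]->0 | ready=[4] | order so far=[0, 2, 3, 1, 5, 6]
  pop 4: no out-edges | ready=[] | order so far=[0, 2, 3, 1, 5, 6, 4]
New canonical toposort: [0, 2, 3, 1, 5, 6, 4]
Compare positions:
  Node 0: index 0 -> 0 (same)
  Node 1: index 3 -> 3 (same)
  Node 2: index 1 -> 1 (same)
  Node 3: index 2 -> 2 (same)
  Node 4: index 6 -> 6 (same)
  Node 5: index 4 -> 4 (same)
  Node 6: index 5 -> 5 (same)
Nodes that changed position: none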